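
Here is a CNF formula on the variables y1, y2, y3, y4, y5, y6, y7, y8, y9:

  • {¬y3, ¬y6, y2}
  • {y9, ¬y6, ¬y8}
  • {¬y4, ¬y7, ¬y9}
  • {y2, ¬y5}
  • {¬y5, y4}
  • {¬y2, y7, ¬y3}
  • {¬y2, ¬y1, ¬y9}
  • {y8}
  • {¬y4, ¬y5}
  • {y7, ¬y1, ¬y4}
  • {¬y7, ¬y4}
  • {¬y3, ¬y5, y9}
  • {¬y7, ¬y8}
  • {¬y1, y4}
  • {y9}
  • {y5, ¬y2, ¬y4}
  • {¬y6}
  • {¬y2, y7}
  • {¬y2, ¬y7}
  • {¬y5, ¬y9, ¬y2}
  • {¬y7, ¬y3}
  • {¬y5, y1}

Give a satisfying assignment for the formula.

y1 = False, y2 = False, y3 = False, y4 = False, y5 = False, y6 = False, y7 = False, y8 = True, y9 = True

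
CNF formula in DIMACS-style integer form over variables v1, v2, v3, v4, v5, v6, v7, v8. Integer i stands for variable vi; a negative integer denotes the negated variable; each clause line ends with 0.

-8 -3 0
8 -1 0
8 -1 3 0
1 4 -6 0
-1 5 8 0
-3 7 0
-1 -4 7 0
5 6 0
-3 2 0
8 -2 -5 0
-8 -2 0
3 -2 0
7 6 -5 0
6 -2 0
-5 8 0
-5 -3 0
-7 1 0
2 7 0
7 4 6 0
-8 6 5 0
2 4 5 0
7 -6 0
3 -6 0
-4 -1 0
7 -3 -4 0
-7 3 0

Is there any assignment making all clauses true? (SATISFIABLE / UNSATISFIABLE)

UNSATISFIABLE

v3 = True:
  propagation gives v8=False, v1=False, v7=True; an empty clause results — contradiction.
v3 = False:
  propagation gives v2=False, v7=True; an empty clause results — contradiction.
Every branch closes, so no satisfying assignment exists.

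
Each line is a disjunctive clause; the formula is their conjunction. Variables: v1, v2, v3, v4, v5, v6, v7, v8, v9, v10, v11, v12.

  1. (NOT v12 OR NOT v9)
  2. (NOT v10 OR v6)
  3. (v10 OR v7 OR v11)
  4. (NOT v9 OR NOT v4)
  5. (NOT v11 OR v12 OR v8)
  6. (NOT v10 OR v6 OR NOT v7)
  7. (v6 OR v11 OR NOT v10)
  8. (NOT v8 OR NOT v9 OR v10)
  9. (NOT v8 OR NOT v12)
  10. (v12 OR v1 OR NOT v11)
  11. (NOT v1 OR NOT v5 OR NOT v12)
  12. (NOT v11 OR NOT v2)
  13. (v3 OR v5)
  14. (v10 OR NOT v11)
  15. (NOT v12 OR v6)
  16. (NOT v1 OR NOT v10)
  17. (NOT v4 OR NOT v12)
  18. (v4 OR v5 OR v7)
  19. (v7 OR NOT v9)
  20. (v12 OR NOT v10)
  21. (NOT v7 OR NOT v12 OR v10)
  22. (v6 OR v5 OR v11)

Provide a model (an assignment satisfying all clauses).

v1 = 0, v2 = 1, v3 = 1, v4 = 1, v5 = 0, v6 = 1, v7 = 1, v8 = 1, v9 = 0, v10 = 0, v11 = 0, v12 = 0

Check each clause:
  1. (NOT v12 OR NOT v9) — NOT v12 is true.
  2. (NOT v10 OR v6) — v6 is true.
  3. (v10 OR v7 OR v11) — v7 is true.
  4. (NOT v4 OR NOT v9) — NOT v9 is true.
  5. (v8 OR v12 OR NOT v11) — v8 is true.
  6. (v6 OR NOT v10 OR NOT v7) — NOT v10 is true.
  7. (NOT v10 OR v6 OR v11) — v6 is true.
  8. (NOT v9 OR v10 OR NOT v8) — NOT v9 is true.
  9. (NOT v12 OR NOT v8) — NOT v12 is true.
  10. (v12 OR v1 OR NOT v11) — NOT v11 is true.
  11. (NOT v5 OR NOT v12 OR NOT v1) — NOT v5 is true.
  12. (NOT v2 OR NOT v11) — NOT v11 is true.
  13. (v5 OR v3) — v3 is true.
  14. (v10 OR NOT v11) — NOT v11 is true.
  15. (v6 OR NOT v12) — NOT v12 is true.
  16. (NOT v1 OR NOT v10) — NOT v10 is true.
  17. (NOT v12 OR NOT v4) — NOT v12 is true.
  18. (v4 OR v7 OR v5) — v4 is true.
  19. (NOT v9 OR v7) — v7 is true.
  20. (NOT v10 OR v12) — NOT v10 is true.
  21. (NOT v7 OR v10 OR NOT v12) — NOT v12 is true.
  22. (v11 OR v5 OR v6) — v6 is true.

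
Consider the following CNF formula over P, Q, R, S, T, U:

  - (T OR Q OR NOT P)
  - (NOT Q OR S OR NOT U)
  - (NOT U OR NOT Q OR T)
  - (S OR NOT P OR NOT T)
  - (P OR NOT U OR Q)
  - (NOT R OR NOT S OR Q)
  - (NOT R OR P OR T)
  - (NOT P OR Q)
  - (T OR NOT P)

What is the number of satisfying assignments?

17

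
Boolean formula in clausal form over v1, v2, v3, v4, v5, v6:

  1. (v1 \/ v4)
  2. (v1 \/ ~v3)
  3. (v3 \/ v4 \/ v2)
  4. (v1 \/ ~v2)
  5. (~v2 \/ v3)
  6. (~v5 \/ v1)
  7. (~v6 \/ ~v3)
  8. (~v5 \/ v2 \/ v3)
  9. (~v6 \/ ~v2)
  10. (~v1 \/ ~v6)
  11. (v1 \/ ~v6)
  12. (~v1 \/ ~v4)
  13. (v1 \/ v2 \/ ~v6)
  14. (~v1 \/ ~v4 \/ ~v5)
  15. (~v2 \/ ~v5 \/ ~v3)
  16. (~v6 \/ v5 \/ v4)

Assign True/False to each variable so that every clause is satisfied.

v1=T  v2=F  v3=T  v4=F  v5=F  v6=F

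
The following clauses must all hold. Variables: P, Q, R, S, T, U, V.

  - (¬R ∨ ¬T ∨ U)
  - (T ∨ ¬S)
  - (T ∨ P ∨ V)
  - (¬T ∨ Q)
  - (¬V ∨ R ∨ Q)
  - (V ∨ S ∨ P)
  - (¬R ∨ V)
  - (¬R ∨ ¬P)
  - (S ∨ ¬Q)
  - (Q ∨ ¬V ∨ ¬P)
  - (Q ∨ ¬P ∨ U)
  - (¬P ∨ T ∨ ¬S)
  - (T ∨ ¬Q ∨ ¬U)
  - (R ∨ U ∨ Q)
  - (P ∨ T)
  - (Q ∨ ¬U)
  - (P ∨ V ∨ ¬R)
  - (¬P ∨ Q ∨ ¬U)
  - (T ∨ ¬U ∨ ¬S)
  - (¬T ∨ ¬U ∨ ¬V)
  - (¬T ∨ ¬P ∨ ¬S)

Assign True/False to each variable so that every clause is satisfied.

P=F  Q=T  R=F  S=T  T=T  U=F  V=T

Branch on P: take P = False.
  then T is forced to True.
  then Q is forced to True.
  then S is forced to True.
Branch on R: take R = False.
Try U = False.
V is now unconstrained; take V = True.
Check each clause:
  1. (U ∨ ¬T ∨ ¬R) — ¬R is true.
  2. (T ∨ ¬S) — T is true.
  3. (V ∨ T ∨ P) — T is true.
  4. (Q ∨ ¬T) — Q is true.
  5. (R ∨ Q ∨ ¬V) — Q is true.
  6. (P ∨ V ∨ S) — S is true.
  7. (¬R ∨ V) — ¬R is true.
  8. (¬R ∨ ¬P) — ¬R is true.
  9. (S ∨ ¬Q) — S is true.
  10. (¬P ∨ ¬V ∨ Q) — Q is true.
  11. (U ∨ Q ∨ ¬P) — Q is true.
  12. (¬P ∨ T ∨ ¬S) — T is true.
  13. (¬Q ∨ ¬U ∨ T) — ¬U is true.
  14. (Q ∨ U ∨ R) — Q is true.
  15. (T ∨ P) — T is true.
  16. (¬U ∨ Q) — ¬U is true.
  17. (¬R ∨ V ∨ P) — ¬R is true.
  18. (¬U ∨ Q ∨ ¬P) — Q is true.
  19. (¬S ∨ ¬U ∨ T) — ¬U is true.
  20. (¬U ∨ ¬V ∨ ¬T) — ¬U is true.
  21. (¬P ∨ ¬T ∨ ¬S) — ¬P is true.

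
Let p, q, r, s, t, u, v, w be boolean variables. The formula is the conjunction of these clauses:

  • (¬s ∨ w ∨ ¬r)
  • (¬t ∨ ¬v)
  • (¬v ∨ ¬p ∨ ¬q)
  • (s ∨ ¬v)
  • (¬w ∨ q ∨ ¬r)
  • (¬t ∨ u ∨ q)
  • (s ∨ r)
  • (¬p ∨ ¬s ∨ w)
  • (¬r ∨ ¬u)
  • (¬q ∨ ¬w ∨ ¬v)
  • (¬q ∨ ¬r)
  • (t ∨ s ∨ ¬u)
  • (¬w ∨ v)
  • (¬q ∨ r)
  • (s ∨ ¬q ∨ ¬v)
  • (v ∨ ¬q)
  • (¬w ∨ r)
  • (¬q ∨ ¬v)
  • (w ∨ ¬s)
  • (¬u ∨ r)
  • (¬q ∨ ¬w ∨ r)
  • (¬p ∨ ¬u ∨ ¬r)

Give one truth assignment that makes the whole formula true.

p=True  q=False  r=True  s=False  t=False  u=False  v=False  w=False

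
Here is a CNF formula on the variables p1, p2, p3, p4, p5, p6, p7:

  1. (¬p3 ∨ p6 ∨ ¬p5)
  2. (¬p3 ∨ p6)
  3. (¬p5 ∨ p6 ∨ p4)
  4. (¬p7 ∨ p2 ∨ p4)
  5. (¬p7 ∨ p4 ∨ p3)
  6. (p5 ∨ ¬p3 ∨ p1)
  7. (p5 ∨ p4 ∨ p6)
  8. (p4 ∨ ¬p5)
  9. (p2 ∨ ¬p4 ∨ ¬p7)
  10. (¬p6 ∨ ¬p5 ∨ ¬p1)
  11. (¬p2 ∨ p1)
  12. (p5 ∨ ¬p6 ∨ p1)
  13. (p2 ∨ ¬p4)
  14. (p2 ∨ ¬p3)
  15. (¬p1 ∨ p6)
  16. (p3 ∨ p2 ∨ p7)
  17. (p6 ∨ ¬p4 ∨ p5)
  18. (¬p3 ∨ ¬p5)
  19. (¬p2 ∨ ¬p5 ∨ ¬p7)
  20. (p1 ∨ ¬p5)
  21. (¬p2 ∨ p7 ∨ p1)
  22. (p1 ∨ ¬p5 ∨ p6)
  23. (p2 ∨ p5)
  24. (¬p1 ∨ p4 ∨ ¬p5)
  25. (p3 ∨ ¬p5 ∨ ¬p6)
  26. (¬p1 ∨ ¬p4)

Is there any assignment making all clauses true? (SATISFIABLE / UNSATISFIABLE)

SATISFIABLE

Try p1 = True.
  then p6 is forced to True.
  then p5 is forced to False.
  then p2 is forced to True.
  then p4 is forced to False.
Branch on p3: take p3 = False.
  then p7 is forced to False.
So p1 = T, p2 = T, p3 = F, p4 = F, p5 = F, p6 = T, p7 = F is a satisfying assignment.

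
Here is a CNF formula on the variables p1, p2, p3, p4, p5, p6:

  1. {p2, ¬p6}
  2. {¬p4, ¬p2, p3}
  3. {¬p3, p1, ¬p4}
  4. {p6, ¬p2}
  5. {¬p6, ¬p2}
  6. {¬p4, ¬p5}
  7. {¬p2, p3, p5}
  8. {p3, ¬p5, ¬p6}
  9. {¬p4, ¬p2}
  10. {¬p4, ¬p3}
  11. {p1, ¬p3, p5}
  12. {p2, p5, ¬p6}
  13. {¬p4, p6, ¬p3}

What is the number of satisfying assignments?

9

Split on p2, then p3.
  p2=1, p3=1: a clause becomes empty — 0.
  p2=1, p3=0: a clause becomes empty — 0.
  p2=0, p3=1: remaining (p1,p4,p5,p6) ∈ {(0,0,1,0); (1,0,0,0); (1,0,1,0)} — 3.
  p2=0, p3=0: p1 free; 3 ways for (p4,p5,p6) × 2^1 = 6.
Total: 0 + 0 + 3 + 6 = 9.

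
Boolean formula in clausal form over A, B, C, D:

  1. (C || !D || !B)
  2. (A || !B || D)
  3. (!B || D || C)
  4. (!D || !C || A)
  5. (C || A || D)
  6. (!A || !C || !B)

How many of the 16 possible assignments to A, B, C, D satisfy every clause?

The models are:
  A=F B=F C=F D=T
  A=F B=F C=T D=F
  A=T B=F C=F D=F
  A=T B=F C=F D=T
  A=T B=F C=T D=F
  A=T B=F C=T D=T
That's 6 in total.

6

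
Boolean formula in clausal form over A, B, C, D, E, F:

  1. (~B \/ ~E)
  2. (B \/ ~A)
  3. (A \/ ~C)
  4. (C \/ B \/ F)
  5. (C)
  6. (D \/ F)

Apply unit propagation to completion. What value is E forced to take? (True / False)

Unit clause (C) sets C = True.
From (A \/ ~C) and C = True: A = True.
From (~A \/ B) and A = True: B = True.
(~B \/ ~E): since B = True, the clause reduces to (~E). E = False.

False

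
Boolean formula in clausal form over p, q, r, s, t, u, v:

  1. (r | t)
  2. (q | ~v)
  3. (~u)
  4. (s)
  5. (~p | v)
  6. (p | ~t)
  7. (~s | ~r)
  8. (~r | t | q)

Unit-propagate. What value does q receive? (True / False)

True

(~u) is a unit clause: u = False.
(s) is a unit clause: s = True.
(~r | ~s) with s = True leaves only ~r, so r = False.
(r | t) with r = False leaves only t, so t = True.
From (p | ~t) and t = True: p = True.
(v | ~p) with p = True leaves only v, so v = True.
(q | ~v) with v = True leaves only q, so q = True.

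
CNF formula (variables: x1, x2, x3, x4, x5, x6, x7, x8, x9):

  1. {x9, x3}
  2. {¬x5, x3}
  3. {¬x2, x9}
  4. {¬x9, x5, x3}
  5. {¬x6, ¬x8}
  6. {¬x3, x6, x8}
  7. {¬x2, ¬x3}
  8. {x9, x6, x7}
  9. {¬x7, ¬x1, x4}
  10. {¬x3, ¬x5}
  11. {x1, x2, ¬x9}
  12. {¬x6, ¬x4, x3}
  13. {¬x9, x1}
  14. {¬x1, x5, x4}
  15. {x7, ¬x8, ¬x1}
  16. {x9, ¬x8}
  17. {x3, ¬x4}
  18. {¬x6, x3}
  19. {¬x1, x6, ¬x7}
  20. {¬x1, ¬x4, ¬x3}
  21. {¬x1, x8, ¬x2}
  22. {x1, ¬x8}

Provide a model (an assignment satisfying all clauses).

x1 = F, x2 = F, x3 = T, x4 = F, x5 = F, x6 = T, x7 = T, x8 = F, x9 = F

Branch on x1: take x1 = False.
  then x9 is forced to False.
  then x3 is forced to True.
  then x2 is forced to False.
  then x5 is forced to False.
  then x8 is forced to False.
  then x6 is forced to True.
x4, x7 are now unconstrained; take x4 = False, x7 = True.
Every clause has at least one true literal under this assignment.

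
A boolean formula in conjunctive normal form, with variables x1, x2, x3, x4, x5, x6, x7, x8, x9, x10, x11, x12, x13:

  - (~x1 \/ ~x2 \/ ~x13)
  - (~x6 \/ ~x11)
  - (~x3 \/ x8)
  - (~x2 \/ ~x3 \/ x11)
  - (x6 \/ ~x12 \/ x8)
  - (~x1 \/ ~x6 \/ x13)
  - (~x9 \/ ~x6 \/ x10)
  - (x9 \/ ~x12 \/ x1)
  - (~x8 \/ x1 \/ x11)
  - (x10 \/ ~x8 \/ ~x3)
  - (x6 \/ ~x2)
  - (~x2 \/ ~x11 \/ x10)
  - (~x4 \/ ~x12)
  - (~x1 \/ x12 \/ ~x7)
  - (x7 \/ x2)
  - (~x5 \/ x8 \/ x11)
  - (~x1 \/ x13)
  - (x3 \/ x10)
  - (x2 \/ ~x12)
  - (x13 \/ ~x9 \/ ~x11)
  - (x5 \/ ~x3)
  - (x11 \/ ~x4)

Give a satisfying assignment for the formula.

x10 occurs only positively in the remaining clauses — set x10 = True.
Set x1 = False and propagate.
Branch on x2: take x2 = False.
  then x7 is forced to True.
  then x12 is forced to False.
The remaining clauses are satisfied by x3 = False, x4 = True, x5 = True, x6 = False, x8 = False, x9 = False, x11 = True, x13 = True.
Every clause has at least one true literal under this assignment.

x1=F, x2=F, x3=F, x4=T, x5=T, x6=F, x7=T, x8=F, x9=F, x10=T, x11=T, x12=F, x13=T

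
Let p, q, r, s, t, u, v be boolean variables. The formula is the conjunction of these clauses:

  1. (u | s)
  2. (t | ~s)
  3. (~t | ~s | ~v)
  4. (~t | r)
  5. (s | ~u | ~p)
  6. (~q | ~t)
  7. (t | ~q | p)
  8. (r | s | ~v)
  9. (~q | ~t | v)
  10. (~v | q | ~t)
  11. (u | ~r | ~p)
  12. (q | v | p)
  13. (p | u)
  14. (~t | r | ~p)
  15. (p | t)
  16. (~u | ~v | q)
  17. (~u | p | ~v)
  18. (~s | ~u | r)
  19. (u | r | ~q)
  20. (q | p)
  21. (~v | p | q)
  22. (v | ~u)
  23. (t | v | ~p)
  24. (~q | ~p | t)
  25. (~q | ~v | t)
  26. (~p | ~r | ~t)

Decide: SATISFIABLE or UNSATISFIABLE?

p = True:
  t = True:
    propagation gives r=True; an empty clause results — contradiction.
  t = False:
    propagation gives s=False, u=True; an empty clause results — contradiction.
p = False:
  propagation gives u=True, t=True, r=True, q=False; an empty clause results — contradiction.
Every branch closes, so no satisfying assignment exists.

UNSATISFIABLE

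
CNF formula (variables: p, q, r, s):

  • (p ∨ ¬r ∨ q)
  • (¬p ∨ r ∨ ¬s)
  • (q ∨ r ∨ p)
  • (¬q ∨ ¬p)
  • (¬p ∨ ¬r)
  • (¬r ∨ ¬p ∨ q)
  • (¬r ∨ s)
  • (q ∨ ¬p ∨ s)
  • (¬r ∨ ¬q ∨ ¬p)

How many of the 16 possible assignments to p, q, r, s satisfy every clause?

The models are:
  p=F q=T r=F s=F
  p=F q=T r=F s=T
  p=F q=T r=T s=T
That's 3 in total.

3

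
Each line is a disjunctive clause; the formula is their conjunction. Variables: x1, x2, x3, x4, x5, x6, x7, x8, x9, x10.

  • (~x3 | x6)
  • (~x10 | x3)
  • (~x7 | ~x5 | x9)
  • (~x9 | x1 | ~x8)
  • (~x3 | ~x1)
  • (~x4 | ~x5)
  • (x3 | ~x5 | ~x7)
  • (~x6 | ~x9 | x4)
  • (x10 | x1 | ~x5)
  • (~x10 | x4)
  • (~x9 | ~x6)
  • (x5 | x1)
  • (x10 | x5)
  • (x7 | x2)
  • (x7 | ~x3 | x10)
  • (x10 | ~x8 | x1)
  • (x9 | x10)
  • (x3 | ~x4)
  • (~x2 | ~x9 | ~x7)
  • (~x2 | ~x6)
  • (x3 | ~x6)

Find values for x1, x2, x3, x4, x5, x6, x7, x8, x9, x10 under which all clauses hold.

x1 = 1  x2 = 1  x3 = 0  x4 = 0  x5 = 1  x6 = 0  x7 = 0  x8 = 1  x9 = 1  x10 = 0

Branch on x1: take x1 = True.
  then x3 is forced to False.
  then x10 is forced to False.
  then x5 is forced to True.
  then x4 is forced to False.
  then x7 is forced to False.
  then x2 is forced to True.
  then x9 is forced to True.
  then x6 is forced to False.
x8 is now unconstrained; take x8 = True.
Every clause has at least one true literal under this assignment.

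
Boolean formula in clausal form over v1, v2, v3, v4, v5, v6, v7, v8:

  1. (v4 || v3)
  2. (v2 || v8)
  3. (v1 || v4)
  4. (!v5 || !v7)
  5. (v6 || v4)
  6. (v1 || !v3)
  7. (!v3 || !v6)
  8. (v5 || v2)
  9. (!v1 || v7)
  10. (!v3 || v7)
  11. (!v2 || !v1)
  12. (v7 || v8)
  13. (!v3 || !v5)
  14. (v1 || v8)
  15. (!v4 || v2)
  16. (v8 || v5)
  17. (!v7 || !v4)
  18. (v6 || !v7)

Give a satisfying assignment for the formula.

v1 = F  v2 = T  v3 = F  v4 = T  v5 = F  v6 = T  v7 = F  v8 = T

Check each clause:
  1. (v3 || v4) — v4 is true.
  2. (v8 || v2) — v8 is true.
  3. (v1 || v4) — v4 is true.
  4. (!v7 || !v5) — !v7 is true.
  5. (v6 || v4) — v4 is true.
  6. (!v3 || v1) — !v3 is true.
  7. (!v3 || !v6) — !v3 is true.
  8. (v5 || v2) — v2 is true.
  9. (!v1 || v7) — !v1 is true.
  10. (v7 || !v3) — !v3 is true.
  11. (!v1 || !v2) — !v1 is true.
  12. (v8 || v7) — v8 is true.
  13. (!v3 || !v5) — !v5 is true.
  14. (v1 || v8) — v8 is true.
  15. (v2 || !v4) — v2 is true.
  16. (v8 || v5) — v8 is true.
  17. (!v7 || !v4) — !v7 is true.
  18. (v6 || !v7) — !v7 is true.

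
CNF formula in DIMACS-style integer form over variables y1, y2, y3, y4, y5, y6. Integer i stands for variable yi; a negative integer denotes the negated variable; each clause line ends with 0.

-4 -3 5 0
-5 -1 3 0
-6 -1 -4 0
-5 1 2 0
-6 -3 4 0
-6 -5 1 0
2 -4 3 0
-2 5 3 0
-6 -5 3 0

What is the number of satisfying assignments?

Case analysis on y3 and y5:
  y3=1, y5=1: y4 free; 3 ways for (y1,y2,y6) × 2^1 = 6.
  y3=1, y5=0: remaining (y1,y2,y4,y6) ∈ {(0,0,0,0); (0,1,0,0); (1,0,0,0); (1,1,0,0)} — 4.
  y3=0, y5=1: remaining (y1,y2,y4,y6) ∈ {(0,1,0,0); (0,1,1,0)} — 2.
  y3=0, y5=0: remaining (y1,y2,y4,y6) ∈ {(0,0,0,0); (0,0,0,1); (1,0,0,0); (1,0,0,1)} — 4.
Total: 6 + 4 + 2 + 4 = 16.

16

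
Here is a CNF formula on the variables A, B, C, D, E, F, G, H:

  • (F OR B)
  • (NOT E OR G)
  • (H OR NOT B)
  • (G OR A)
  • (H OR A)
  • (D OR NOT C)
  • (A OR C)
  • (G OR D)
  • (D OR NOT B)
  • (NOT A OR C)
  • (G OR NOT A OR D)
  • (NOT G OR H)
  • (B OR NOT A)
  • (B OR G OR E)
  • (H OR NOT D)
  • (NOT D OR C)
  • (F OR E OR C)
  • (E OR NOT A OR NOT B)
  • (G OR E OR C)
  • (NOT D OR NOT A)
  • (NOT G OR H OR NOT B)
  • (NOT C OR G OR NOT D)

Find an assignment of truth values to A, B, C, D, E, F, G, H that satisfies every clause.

A = F, B = F, C = T, D = T, E = F, F = T, G = T, H = T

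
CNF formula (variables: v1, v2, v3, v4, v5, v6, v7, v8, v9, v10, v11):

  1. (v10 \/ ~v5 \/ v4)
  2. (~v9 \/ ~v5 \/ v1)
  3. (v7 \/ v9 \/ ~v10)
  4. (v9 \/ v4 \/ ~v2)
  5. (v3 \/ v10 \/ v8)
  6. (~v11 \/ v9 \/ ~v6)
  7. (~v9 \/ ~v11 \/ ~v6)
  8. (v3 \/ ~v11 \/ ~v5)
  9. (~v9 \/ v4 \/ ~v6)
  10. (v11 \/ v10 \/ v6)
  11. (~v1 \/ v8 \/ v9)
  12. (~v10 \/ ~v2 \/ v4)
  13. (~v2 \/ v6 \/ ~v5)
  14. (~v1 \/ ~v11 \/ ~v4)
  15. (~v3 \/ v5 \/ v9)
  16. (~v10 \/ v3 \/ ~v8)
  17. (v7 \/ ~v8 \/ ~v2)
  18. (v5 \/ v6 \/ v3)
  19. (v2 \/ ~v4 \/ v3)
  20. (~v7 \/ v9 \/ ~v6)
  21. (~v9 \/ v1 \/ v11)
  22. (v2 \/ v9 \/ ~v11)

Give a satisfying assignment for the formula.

v1 = 1, v2 = 1, v3 = 1, v4 = 1, v5 = 0, v6 = 1, v7 = 0, v8 = 0, v9 = 1, v10 = 1, v11 = 0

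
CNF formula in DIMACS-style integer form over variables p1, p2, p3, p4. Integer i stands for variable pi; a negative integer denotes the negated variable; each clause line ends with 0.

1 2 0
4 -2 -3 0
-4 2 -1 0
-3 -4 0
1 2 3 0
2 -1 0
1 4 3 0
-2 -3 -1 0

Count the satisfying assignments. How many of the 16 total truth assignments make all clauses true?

The models are:
  p1=F p2=T p3=F p4=T
  p1=T p2=T p3=F p4=F
  p1=T p2=T p3=F p4=T
Count: 3.

3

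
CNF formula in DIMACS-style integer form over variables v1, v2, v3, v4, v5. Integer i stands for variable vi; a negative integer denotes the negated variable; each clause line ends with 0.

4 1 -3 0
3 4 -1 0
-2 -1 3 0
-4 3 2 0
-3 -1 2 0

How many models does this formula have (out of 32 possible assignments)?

Case analysis on v3 and v1:
  v3=1, v1=1: remaining (v2,v4,v5) ∈ {(1,0,0); (1,0,1); (1,1,0); (1,1,1)} — 4.
  v3=1, v1=0: remaining (v2,v4,v5) ∈ {(0,1,0); (0,1,1); (1,1,0); (1,1,1)} — 4.
  v3=0, v1=1: a clause becomes empty — 0.
  v3=0, v1=0: v5 free; 3 ways for (v2,v4) × 2^1 = 6.
Total: 4 + 4 + 0 + 6 = 14.

14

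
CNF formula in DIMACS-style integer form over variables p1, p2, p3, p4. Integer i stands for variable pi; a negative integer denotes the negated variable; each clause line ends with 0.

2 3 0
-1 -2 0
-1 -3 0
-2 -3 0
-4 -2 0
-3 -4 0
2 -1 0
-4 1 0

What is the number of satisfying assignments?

Satisfying assignments:
  p1=F p2=F p3=T p4=F
  p1=F p2=T p3=F p4=F
That's 2 in total.

2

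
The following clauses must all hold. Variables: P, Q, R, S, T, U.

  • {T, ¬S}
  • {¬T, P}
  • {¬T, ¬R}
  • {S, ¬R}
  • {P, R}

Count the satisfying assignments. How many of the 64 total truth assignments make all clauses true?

12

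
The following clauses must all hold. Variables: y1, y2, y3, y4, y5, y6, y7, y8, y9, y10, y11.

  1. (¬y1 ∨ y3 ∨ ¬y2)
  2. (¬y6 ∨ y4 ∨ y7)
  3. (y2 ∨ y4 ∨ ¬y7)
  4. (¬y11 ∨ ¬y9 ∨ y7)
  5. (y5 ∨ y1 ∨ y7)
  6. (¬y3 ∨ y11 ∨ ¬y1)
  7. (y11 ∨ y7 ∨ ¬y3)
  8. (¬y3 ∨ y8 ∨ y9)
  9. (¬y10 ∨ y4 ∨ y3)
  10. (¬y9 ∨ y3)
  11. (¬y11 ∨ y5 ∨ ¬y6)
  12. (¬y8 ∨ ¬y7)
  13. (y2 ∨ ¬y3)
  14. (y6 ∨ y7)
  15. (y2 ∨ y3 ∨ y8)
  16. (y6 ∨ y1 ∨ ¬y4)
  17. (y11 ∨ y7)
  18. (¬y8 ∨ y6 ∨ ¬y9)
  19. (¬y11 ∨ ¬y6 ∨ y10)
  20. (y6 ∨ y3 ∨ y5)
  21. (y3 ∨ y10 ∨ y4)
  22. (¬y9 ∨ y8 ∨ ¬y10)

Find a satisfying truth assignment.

y5 occurs only positively in the remaining clauses — set y5 = True.
Try y1 = False.
For the remaining variables, y2 = True, y3 = True, y4 = True, y6 = True, y7 = True, y8 = False, y9 = True, y10 = False, y11 = False works.
Every clause has at least one true literal under this assignment.

y1=F, y2=T, y3=T, y4=T, y5=T, y6=T, y7=T, y8=F, y9=T, y10=F, y11=F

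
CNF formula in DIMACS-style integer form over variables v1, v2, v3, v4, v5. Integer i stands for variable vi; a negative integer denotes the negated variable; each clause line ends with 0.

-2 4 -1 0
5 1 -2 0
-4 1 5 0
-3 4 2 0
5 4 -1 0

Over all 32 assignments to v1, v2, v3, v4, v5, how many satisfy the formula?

17

Split on v1, then v4.
  v1=1, v4=1: v2, v3, v5 free → 2^3 = 8.
  v1=1, v4=0: remaining (v2,v3,v5) ∈ {(0,0,1)} — 1.
  v1=0, v4=1: remaining (v2,v3,v5) ∈ {(0,0,1); (0,1,1); (1,0,1); (1,1,1)} — 4.
  v1=0, v4=0: remaining (v2,v3,v5) ∈ {(0,0,0); (0,0,1); (1,0,1); (1,1,1)} — 4.
Total: 8 + 1 + 4 + 4 = 17.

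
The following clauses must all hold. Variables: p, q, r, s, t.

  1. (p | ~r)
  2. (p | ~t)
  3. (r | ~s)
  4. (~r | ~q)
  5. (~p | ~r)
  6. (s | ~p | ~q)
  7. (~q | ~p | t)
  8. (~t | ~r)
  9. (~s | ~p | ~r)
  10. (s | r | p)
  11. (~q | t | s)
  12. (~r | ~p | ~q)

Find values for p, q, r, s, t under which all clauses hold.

p=True, q=False, r=False, s=False, t=True

Check each clause:
  1. (p | ~r) — p is true.
  2. (p | ~t) — p is true.
  3. (~s | r) — ~s is true.
  4. (~q | ~r) — ~r is true.
  5. (~p | ~r) — ~r is true.
  6. (~p | ~q | s) — ~q is true.
  7. (~p | ~q | t) — t is true.
  8. (~r | ~t) — ~r is true.
  9. (~r | ~p | ~s) — ~s is true.
  10. (r | s | p) — p is true.
  11. (~q | t | s) — t is true.
  12. (~r | ~q | ~p) — ~r is true.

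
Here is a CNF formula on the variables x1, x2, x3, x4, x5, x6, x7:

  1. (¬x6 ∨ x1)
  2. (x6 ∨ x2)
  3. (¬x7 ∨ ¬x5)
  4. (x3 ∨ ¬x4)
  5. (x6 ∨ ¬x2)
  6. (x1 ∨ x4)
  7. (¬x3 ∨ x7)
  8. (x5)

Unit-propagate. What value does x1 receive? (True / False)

Unit clause (x5) sets x5 = True.
In (¬x7 ∨ ¬x5), ¬x5 is now false; ¬x7 must hold, so x7 = False.
In (x7 ∨ ¬x3), x7 is now false; ¬x3 must hold, so x3 = False.
In (x3 ∨ ¬x4), x3 is now false; ¬x4 must hold, so x4 = False.
(x4 ∨ x1) with x4 = False leaves only x1, so x1 = True.

True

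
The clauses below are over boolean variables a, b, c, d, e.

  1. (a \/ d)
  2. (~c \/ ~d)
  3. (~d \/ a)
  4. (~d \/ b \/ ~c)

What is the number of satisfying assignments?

12

Split on d, then a.
  d=T, a=T: remaining (b,c,e) ∈ {(F,F,F); (F,F,T); (T,F,F); (T,F,T)} — 4.
  d=T, a=F: a clause becomes empty — 0.
  d=F, a=T: b, c, e free → 2^3 = 8.
  d=F, a=F: a clause becomes empty — 0.
Total: 4 + 0 + 8 + 0 = 12.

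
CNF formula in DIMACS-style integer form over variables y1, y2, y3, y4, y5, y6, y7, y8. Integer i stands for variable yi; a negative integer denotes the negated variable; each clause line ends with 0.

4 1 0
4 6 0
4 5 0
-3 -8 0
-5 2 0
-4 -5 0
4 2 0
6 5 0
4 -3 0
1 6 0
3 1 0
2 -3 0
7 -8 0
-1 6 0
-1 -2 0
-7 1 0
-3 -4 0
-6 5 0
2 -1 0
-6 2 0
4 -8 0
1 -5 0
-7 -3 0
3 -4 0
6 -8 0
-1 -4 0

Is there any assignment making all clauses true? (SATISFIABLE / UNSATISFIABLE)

y4 = True:
  propagation gives y5=False, y6=True; an empty clause results — contradiction.
y4 = False:
  propagation gives y1=True, y6=True, y5=True, y2=True; an empty clause results — contradiction.
Every branch closes, so no satisfying assignment exists.

UNSATISFIABLE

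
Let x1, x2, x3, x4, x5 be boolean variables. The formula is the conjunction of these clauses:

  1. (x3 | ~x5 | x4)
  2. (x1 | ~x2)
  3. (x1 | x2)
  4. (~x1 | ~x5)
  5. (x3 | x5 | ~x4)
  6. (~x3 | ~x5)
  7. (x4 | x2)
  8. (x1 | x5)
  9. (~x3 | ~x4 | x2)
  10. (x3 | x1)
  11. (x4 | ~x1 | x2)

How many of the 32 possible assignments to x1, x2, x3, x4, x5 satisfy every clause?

3

The models are:
  x1=T x2=T x3=F x4=F x5=F
  x1=T x2=T x3=T x4=F x5=F
  x1=T x2=T x3=T x4=T x5=F
Count: 3.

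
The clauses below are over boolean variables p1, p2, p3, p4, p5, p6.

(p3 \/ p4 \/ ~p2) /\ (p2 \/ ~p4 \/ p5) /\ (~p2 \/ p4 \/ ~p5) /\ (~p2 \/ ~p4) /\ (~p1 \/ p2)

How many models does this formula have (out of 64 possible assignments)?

16

Case analysis on p2 and p4:
  p2=1, p4=1: a clause becomes empty — 0.
  p2=1, p4=0: remaining (p1,p3,p5,p6) ∈ {(0,1,0,0); (0,1,0,1); (1,1,0,0); (1,1,0,1)} — 4.
  p2=0, p4=1: remaining (p1,p3,p5,p6) ∈ {(0,0,1,0); (0,0,1,1); (0,1,1,0); (0,1,1,1)} — 4.
  p2=0, p4=0: forces p1=0; p3, p5, p6 free → 2^3 = 8.
Total: 0 + 4 + 4 + 8 = 16.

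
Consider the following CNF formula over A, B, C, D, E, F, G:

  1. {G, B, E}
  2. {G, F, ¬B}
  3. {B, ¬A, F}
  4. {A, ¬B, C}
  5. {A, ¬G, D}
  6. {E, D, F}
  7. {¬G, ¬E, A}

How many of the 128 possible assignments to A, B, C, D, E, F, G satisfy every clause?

52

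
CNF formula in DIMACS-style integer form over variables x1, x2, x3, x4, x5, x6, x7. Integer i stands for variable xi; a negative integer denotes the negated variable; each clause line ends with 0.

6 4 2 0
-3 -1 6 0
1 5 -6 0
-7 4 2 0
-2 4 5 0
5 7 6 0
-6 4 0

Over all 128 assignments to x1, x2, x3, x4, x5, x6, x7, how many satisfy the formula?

48

Case analysis on x6 and x4:
  x6=1, x4=1: x2, x3, x7 free; 3 ways for (x1,x5) × 2^3 = 24.
  x6=1, x4=0: a clause becomes empty — 0.
  x6=0, x4=1: x2 free; 9 ways for (x1,x3,x5,x7) × 2^1 = 18.
  x6=0, x4=0: x7 free; 3 ways for (x1,x2,x3,x5) × 2^1 = 6.
Total: 24 + 0 + 18 + 6 = 48.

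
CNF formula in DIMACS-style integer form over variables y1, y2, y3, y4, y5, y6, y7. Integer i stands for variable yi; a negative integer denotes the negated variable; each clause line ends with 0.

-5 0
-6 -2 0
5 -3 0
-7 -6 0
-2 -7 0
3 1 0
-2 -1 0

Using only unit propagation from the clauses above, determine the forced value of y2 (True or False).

Unit clause (~y5) sets y5 = False.
(~y3 | y5) with y5 = False leaves only ~y3, so y3 = False.
In (y3 | y1), y3 is now false; y1 must hold, so y1 = True.
(~y2 | ~y1) with y1 = True leaves only ~y2, so y2 = False.

False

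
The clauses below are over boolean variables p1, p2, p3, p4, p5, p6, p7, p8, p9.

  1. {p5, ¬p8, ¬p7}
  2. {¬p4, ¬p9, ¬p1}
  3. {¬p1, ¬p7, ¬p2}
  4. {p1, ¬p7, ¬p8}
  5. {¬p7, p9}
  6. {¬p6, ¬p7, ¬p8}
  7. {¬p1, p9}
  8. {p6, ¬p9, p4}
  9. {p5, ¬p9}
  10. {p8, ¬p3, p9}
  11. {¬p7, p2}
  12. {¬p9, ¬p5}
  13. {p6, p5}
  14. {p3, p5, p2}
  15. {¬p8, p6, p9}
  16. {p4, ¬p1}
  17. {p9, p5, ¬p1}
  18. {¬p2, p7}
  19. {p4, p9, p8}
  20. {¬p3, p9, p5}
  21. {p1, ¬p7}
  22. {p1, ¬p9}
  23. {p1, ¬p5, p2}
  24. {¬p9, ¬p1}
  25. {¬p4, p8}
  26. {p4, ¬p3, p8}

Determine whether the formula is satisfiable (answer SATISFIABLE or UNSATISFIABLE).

UNSATISFIABLE

p9 = True:
  propagation gives p5=True; an empty clause results — contradiction.
p9 = False:
  propagation gives p7=False, p1=False, p2=False, p5=False; an empty clause results — contradiction.
Every branch closes, so no satisfying assignment exists.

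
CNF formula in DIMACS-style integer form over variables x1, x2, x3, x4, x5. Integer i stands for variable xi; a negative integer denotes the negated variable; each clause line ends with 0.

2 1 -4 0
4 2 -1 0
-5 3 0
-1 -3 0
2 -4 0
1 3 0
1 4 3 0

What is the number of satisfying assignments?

8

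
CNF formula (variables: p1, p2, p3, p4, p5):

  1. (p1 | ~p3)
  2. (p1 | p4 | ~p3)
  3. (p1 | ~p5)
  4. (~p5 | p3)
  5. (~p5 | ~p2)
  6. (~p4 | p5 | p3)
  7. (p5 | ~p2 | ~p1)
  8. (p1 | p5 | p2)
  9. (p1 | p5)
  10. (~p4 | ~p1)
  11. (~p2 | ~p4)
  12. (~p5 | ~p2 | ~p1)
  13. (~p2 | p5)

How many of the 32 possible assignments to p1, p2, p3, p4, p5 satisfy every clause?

3

Satisfying assignments:
  p1=1 p2=0 p3=0 p4=0 p5=0
  p1=1 p2=0 p3=1 p4=0 p5=0
  p1=1 p2=0 p3=1 p4=0 p5=1
That's 3 in total.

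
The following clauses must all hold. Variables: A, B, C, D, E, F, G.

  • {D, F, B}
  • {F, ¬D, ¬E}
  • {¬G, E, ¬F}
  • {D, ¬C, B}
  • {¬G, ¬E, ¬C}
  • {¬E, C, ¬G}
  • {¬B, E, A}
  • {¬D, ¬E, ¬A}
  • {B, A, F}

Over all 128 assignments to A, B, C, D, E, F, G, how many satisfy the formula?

Case analysis on E and B:
  E=T, B=T: C free; 5 ways for (A,D,F,G) × 2^1 = 10.
  E=T, B=F: remaining (A,C,D,F,G) ∈ {(F,F,F,T,F); (F,F,T,T,F); (F,T,T,T,F); (T,F,F,T,F)} — 4.
  E=F, B=T: C, D free; 3 ways for (A,F,G) × 2^2 = 12.
  E=F, B=F: 10 of the 32 assignments to (A,C,D,F,G) work.
Total: 10 + 4 + 12 + 10 = 36.

36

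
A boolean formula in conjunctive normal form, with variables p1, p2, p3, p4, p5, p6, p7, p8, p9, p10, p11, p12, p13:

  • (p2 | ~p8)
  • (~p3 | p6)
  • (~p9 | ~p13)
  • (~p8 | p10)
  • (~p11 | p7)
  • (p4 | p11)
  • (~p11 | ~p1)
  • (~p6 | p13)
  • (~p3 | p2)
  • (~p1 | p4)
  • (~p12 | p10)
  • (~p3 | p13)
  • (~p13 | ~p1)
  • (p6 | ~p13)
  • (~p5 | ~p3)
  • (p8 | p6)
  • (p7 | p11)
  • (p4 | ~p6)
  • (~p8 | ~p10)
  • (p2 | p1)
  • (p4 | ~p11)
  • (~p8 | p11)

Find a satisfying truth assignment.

Pure literal: p2 appears only positively; assign p2 = True.
p3 occurs only negated in the remaining clauses — set p3 = False.
Set p1 = False and propagate.
The remaining clauses are satisfied by p4 = True, p5 = True, p6 = True, p7 = True, p8 = False, p9 = False, p10 = True, p11 = False, p12 = False, p13 = True.

p1=F, p2=T, p3=F, p4=T, p5=T, p6=T, p7=T, p8=F, p9=F, p10=T, p11=F, p12=F, p13=T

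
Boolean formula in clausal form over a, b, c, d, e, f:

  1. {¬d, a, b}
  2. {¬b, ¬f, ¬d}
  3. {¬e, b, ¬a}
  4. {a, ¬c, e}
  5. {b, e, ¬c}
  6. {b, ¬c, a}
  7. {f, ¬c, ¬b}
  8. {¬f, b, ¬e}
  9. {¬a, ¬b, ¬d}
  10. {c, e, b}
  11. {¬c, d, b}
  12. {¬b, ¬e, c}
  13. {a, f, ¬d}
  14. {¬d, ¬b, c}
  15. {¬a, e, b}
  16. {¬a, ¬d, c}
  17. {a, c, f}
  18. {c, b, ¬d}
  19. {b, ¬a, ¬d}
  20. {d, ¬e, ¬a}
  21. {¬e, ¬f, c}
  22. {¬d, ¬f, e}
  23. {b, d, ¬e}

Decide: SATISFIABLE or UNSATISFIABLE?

SATISFIABLE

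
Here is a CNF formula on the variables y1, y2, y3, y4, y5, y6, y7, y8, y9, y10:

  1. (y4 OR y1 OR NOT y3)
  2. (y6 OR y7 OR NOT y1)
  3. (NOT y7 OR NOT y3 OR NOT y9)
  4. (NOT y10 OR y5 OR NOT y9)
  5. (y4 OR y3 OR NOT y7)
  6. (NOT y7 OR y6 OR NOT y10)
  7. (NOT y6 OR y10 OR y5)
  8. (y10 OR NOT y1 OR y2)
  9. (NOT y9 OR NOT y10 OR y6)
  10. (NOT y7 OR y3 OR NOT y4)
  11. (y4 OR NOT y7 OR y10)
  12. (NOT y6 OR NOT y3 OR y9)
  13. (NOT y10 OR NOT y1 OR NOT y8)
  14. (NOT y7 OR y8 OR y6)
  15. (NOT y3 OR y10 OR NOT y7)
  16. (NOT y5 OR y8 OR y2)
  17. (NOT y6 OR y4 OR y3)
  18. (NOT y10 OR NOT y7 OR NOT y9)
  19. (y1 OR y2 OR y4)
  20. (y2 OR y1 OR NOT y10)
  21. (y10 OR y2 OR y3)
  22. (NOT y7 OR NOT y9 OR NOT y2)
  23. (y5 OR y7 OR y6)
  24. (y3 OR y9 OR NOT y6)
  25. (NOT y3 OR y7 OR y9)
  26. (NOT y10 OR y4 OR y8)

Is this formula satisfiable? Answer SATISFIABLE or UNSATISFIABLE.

SATISFIABLE

Set y1 = False and propagate.
Try y2 = True.
The remaining clauses are satisfied by y3 = False, y4 = True, y5 = True, y6 = False, y7 = False, y8 = False, y9 = False, y10 = True.
Every clause has at least one true literal under this assignment.
So y1 = 0, y2 = 1, y3 = 0, y4 = 1, y5 = 1, y6 = 0, y7 = 0, y8 = 0, y9 = 0, y10 = 1 is a satisfying assignment.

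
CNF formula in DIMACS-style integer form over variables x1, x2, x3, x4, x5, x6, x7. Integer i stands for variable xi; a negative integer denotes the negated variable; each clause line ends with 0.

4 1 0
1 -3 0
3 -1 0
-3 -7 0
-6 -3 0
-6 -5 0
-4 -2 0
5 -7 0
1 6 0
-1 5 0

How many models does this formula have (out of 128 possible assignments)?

The models are:
  x1=F x2=F x3=F x4=T x5=F x6=T x7=F
  x1=T x2=F x3=T x4=F x5=T x6=F x7=F
  x1=T x2=F x3=T x4=T x5=T x6=F x7=F
  x1=T x2=T x3=T x4=F x5=T x6=F x7=F
That's 4 in total.

4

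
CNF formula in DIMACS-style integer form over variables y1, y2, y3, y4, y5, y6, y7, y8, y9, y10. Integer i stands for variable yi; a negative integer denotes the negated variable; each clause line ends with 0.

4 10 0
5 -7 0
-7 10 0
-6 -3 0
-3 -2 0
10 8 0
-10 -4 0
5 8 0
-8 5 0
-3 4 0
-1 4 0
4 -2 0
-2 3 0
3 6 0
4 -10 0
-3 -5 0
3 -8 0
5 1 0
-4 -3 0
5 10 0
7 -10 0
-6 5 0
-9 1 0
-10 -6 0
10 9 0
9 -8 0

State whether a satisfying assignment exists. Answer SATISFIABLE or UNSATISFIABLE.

UNSATISFIABLE

y10 = True:
  propagation gives y4=False; an empty clause results — contradiction.
y10 = False:
  propagation gives y4=True, y7=False, y8=True, y5=True; an empty clause results — contradiction.
Every branch closes, so no satisfying assignment exists.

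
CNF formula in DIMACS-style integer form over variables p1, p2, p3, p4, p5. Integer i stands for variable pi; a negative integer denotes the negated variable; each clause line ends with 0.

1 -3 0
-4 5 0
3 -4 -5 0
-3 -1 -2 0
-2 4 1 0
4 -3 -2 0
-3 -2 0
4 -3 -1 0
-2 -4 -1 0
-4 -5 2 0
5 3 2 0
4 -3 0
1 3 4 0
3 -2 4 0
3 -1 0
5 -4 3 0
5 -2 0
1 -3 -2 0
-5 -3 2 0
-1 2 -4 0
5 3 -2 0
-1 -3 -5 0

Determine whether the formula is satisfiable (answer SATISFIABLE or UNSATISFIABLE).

p3 = True:
  propagation gives p1=True, p2=False, p4=True; an empty clause results — contradiction.
p3 = False:
  propagation gives p1=False, p4=True, p5=True; an empty clause results — contradiction.
Every branch closes, so no satisfying assignment exists.

UNSATISFIABLE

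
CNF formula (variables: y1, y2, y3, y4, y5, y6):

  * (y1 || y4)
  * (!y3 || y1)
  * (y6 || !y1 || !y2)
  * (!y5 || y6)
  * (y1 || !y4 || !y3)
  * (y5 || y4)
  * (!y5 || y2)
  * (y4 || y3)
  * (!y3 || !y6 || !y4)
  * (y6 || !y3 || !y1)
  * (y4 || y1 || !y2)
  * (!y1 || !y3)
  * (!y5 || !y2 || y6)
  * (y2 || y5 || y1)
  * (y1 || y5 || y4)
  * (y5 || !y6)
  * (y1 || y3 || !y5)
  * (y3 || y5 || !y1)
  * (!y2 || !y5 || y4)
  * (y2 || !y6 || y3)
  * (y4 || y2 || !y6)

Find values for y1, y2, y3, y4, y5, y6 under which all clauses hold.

y1=False, y2=True, y3=False, y4=True, y5=False, y6=False

Set y1 = False and propagate.
  then y4 is forced to True.
  then y3 is forced to False.
  then y5 is forced to False.
  then y2 is forced to True.
  then y6 is forced to False.
Every clause has at least one true literal under this assignment.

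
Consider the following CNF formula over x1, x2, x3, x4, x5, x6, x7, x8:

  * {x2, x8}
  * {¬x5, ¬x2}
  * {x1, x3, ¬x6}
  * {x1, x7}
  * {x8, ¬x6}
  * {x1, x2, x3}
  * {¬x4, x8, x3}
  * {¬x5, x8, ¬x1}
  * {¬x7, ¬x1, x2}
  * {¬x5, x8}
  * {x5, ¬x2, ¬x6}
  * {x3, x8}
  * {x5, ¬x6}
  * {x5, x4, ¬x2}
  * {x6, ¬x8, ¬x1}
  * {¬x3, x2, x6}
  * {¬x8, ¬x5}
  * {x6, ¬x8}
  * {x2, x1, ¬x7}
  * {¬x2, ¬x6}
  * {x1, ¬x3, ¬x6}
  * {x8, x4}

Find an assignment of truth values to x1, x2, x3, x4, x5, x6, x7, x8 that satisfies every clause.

x1=T, x2=T, x3=T, x4=T, x5=F, x6=F, x7=F, x8=F

Check each clause:
  1. {x2, x8} — x2 is true.
  2. {¬x2, ¬x5} — ¬x5 is true.
  3. {x1, ¬x6, x3} — x1 is true.
  4. {x7, x1} — x1 is true.
  5. {¬x6, x8} — ¬x6 is true.
  6. {x1, x2, x3} — x1 is true.
  7. {¬x4, x8, x3} — x3 is true.
  8. {¬x1, x8, ¬x5} — ¬x5 is true.
  9. {¬x1, x2, ¬x7} — ¬x7 is true.
  10. {¬x5, x8} — ¬x5 is true.
  11. {x5, ¬x6, ¬x2} — ¬x6 is true.
  12. {x8, x3} — x3 is true.
  13. {¬x6, x5} — ¬x6 is true.
  14. {x4, x5, ¬x2} — x4 is true.
  15. {¬x8, x6, ¬x1} — ¬x8 is true.
  16. {¬x3, x2, x6} — x2 is true.
  17. {¬x8, ¬x5} — ¬x8 is true.
  18. {x6, ¬x8} — ¬x8 is true.
  19. {x2, x1, ¬x7} — ¬x7 is true.
  20. {¬x6, ¬x2} — ¬x6 is true.
  21. {x1, ¬x3, ¬x6} — x1 is true.
  22. {x8, x4} — x4 is true.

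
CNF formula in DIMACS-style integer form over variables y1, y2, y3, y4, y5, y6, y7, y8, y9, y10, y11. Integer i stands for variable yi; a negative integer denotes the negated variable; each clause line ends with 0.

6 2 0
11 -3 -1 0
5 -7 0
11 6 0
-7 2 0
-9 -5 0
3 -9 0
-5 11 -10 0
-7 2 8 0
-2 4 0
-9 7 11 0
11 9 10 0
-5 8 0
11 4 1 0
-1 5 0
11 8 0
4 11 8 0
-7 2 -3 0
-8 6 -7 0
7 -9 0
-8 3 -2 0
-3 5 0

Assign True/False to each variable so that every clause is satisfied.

y1=T, y2=F, y3=F, y4=T, y5=T, y6=T, y7=F, y8=T, y9=F, y10=T, y11=T

Check each clause:
  1. (y2 OR y6) — y6 is true.
  2. (NOT y1 OR y11 OR NOT y3) — y11 is true.
  3. (NOT y7 OR y5) — NOT y7 is true.
  4. (y11 OR y6) — y11 is true.
  5. (NOT y7 OR y2) — NOT y7 is true.
  6. (NOT y9 OR NOT y5) — NOT y9 is true.
  7. (y3 OR NOT y9) — NOT y9 is true.
  8. (y11 OR NOT y10 OR NOT y5) — y11 is true.
  9. (NOT y7 OR y2 OR y8) — y8 is true.
  10. (NOT y2 OR y4) — y4 is true.
  11. (NOT y9 OR y11 OR y7) — y11 is true.
  12. (y10 OR y9 OR y11) — y10 is true.
  13. (NOT y5 OR y8) — y8 is true.
  14. (y4 OR y11 OR y1) — y1 is true.
  15. (NOT y1 OR y5) — y5 is true.
  16. (y11 OR y8) — y8 is true.
  17. (y8 OR y4 OR y11) — y8 is true.
  18. (y2 OR NOT y3 OR NOT y7) — NOT y7 is true.
  19. (NOT y7 OR y6 OR NOT y8) — NOT y7 is true.
  20. (y7 OR NOT y9) — NOT y9 is true.
  21. (NOT y8 OR y3 OR NOT y2) — NOT y2 is true.
  22. (y5 OR NOT y3) — y5 is true.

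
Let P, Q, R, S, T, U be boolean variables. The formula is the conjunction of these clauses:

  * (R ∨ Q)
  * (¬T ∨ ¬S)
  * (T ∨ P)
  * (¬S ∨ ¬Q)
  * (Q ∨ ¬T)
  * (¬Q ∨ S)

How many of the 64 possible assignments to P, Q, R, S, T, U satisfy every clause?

The models are:
  P=1 Q=0 R=1 S=0 T=0 U=0
  P=1 Q=0 R=1 S=0 T=0 U=1
  P=1 Q=0 R=1 S=1 T=0 U=0
  P=1 Q=0 R=1 S=1 T=0 U=1
Count: 4.

4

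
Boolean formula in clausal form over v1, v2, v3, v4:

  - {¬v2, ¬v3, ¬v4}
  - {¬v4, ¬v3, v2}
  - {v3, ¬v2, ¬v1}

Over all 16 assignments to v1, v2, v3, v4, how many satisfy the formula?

10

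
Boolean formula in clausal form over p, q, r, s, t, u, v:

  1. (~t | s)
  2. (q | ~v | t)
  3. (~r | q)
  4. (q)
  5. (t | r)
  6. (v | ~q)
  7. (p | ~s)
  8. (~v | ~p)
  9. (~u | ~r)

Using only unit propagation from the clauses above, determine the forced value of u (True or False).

False

(q) stands alone — q = True.
In (v | ~q), ~q is now false; v must hold, so v = True.
(~v | ~p) with v = True leaves only ~p, so p = False.
(p | ~s): since p = False, the clause reduces to (~s). s = False.
(~t | s) with s = False leaves only ~t, so t = False.
From (t | r) and t = False: r = True.
(~u | ~r): since r = True, the clause reduces to (~u). u = False.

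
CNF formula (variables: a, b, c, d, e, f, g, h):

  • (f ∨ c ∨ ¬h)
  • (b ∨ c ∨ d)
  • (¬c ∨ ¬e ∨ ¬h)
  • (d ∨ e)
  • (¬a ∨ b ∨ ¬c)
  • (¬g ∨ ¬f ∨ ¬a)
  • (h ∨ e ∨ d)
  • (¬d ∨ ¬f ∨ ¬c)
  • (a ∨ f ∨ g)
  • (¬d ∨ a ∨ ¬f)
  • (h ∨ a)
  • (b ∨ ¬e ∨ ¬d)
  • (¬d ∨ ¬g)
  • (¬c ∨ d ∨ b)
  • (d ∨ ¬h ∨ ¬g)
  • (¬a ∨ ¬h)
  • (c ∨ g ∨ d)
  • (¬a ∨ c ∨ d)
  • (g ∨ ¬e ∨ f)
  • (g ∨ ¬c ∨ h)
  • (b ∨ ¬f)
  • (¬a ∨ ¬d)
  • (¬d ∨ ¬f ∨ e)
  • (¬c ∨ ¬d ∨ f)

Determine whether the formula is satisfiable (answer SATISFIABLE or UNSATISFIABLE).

SATISFIABLE

b occurs only positively in the remaining clauses — set b = True.
Branch on a: take a = True.
  then h is forced to False.
  then d is forced to False.
  then e is forced to True.
  then c is forced to True.
  then g is forced to True.
  then f is forced to False.
So a=True, b=True, c=True, d=False, e=True, f=False, g=True, h=False is a satisfying assignment.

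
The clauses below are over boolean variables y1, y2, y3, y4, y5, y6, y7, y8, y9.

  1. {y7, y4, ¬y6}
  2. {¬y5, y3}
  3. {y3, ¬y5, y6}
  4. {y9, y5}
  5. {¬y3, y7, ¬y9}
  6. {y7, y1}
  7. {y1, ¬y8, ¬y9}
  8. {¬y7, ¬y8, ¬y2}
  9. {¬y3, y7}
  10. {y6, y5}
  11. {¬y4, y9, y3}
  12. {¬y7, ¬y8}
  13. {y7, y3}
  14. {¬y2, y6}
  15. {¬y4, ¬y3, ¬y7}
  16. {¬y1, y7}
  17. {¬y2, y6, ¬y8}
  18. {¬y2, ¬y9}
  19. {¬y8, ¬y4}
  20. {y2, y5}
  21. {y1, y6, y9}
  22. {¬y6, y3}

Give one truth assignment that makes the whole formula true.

y1 = False, y2 = True, y3 = True, y4 = False, y5 = True, y6 = True, y7 = True, y8 = False, y9 = False

y8 occurs only negated in the remaining clauses — set y8 = False.
Set y1 = False and propagate.
  then y7 is forced to True.
Set y2 = True and propagate.
  then y6 is forced to True.
  then y9 is forced to False.
  then y5 is forced to True.
  then y3 is forced to True.
  then y4 is forced to False.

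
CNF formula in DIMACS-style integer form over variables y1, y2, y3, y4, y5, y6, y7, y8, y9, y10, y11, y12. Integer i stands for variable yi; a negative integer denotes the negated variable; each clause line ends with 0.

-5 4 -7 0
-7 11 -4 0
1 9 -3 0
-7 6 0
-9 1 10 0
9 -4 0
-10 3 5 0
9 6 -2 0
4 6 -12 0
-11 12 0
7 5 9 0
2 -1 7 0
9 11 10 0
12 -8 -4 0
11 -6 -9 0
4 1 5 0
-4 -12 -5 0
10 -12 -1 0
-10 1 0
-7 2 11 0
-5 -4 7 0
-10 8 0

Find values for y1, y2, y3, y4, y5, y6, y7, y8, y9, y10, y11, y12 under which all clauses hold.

y1 = 1, y2 = 1, y3 = 1, y4 = 0, y5 = 0, y6 = 1, y7 = 1, y8 = 1, y9 = 0, y10 = 1, y11 = 1, y12 = 1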